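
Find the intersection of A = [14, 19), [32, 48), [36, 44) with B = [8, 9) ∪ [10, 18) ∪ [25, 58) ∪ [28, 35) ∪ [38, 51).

[14, 18) ∪ [32, 48)

First set merges to [14, 19), [32, 48).
Second set merges to [8, 9), [10, 18), [25, 58).
[14, 19) ∩ B → [14, 18).
[32, 48) ∩ B → [32, 48).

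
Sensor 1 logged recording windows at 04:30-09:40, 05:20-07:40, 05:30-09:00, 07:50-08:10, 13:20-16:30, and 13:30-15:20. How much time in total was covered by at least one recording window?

8 h 20 min

Merged: 04:30–09:40, 13:20–16:30.
Lengths: 5 h 10 min + 3 h 10 min = 8 h 20 min.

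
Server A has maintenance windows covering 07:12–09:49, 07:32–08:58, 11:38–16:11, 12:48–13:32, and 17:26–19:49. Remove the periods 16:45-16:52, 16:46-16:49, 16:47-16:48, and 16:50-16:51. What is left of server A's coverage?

07:12–09:49, 11:38–16:11, 17:26–19:49

A, merged: 07:12–09:49, 11:38–16:11, 17:26–19:49.
B, merged: 16:45–16:52.
07:12–09:49 is untouched.
11:38–16:11 is untouched.
17:26–19:49 is untouched.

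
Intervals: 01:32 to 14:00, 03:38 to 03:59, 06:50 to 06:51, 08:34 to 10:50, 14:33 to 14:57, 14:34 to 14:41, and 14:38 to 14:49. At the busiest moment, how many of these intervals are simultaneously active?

3

Walk the sorted start/end points keeping a running depth.
The depth first hits 3 at 14:38.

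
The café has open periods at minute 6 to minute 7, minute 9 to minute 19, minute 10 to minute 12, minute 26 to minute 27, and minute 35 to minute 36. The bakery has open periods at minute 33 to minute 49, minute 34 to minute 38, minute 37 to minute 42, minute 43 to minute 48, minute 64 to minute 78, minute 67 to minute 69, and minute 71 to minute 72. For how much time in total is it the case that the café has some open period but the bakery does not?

A, merged: minute 6 to minute 7, minute 9 to minute 19, minute 26 to minute 27, minute 35 to minute 36.
B, merged: minute 33 to minute 49, minute 64 to minute 78.
A \ B = minute 6 to minute 7, minute 9 to minute 19, minute 26 to minute 27.
Total: 1 minute + 10 minutes + 1 minute = 12 minutes.

12 minutes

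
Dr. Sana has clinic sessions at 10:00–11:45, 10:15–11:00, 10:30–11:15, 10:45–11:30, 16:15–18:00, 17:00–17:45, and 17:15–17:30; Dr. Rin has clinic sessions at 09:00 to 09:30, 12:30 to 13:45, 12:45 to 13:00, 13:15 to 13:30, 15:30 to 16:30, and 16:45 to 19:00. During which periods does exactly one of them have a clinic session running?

Merge the first list: 10:00–11:45, 16:15–18:00.
Merge the second list: 09:00–09:30, 12:30–13:45, 15:30–16:30, 16:45–19:00.
A \ B = 10:00–11:45, 16:30–16:45.
B \ A = 09:00–09:30, 12:30–13:45, 15:30–16:15, 18:00–19:00.
Union of the two gives the symmetric difference.

09:00–09:30, 10:00–11:45, 12:30–13:45, 15:30–16:15, 16:30–16:45, 18:00–19:00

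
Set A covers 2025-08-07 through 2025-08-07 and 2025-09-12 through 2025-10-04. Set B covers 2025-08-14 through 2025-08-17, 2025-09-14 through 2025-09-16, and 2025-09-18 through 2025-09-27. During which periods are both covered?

2025-08-07 through 2025-08-07: no overlap with the second set.
2025-09-12 through 2025-10-04 meets the second set on 2025-09-14 through 2025-09-16, 2025-09-18 through 2025-09-27.

2025-09-14 through 2025-09-16, 2025-09-18 through 2025-09-27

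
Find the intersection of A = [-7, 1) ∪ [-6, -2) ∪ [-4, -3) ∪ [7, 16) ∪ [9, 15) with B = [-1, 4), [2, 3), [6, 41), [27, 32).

[-1, 1) ∪ [7, 16)

A, merged: [-7, 1), [7, 16).
B, merged: [-1, 4), [6, 41).
[-7, 1) ∩ B → [-1, 1).
[7, 16) ∩ B → [7, 16).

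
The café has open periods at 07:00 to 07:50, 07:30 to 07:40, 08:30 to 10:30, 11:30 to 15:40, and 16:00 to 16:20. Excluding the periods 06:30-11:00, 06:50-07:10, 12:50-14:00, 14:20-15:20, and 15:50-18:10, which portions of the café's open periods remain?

11:30–12:50, 14:00–14:20, 15:20–15:40

First set merges to 07:00–07:50, 08:30–10:30, 11:30–15:40, 16:00–16:20.
Second set merges to 06:30–11:00, 12:50–14:00, 14:20–15:20, 15:50–18:10.
07:00–07:50: fully covered by B → removed.
08:30–10:30: fully covered by B → removed.
11:30–15:40 minus B → 11:30–12:50, 14:00–14:20, 15:20–15:40.
16:00–16:20: fully covered by B → removed.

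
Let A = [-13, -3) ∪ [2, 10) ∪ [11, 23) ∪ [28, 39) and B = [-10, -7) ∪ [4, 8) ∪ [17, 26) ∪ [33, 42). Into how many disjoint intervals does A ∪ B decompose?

4

A ∪ B = [-13, -3), [2, 10), [11, 26), [28, 42).
That is 4 disjoint pieces.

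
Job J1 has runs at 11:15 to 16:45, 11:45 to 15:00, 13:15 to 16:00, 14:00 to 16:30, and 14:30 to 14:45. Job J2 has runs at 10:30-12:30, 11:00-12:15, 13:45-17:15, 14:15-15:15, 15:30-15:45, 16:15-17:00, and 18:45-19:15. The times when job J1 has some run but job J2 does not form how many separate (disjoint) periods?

1

First set merges to 11:15-16:45.
Second set merges to 10:30-12:30, 13:45-17:15, 18:45-19:15.
A \ B = 12:30-13:45.
That is 1 disjoint piece.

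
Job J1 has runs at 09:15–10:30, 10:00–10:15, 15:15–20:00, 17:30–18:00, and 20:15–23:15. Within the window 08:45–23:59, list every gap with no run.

Covered (merged): 09:15-10:30, 15:15-20:00, 20:15-23:15.
Gaps within 08:45-23:59: 08:45-09:15, 10:30-15:15, 20:00-20:15, 23:15-23:59.

08:45-09:15, 10:30-15:15, 20:00-20:15, 23:15-23:59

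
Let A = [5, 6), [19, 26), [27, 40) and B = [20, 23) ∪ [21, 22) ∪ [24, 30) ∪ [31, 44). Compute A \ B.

Second set merges to [20, 23), [24, 30), [31, 44).
[5, 6): no B overlap → unchanged.
[19, 26) minus B → [19, 20), [23, 24).
[27, 40) minus B → [30, 31).

[5, 6) ∪ [19, 20) ∪ [23, 24) ∪ [30, 31)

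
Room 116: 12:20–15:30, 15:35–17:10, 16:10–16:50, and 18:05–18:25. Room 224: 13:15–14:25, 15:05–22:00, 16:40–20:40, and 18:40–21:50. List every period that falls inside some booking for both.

Merge the first list: 12:20–15:30, 15:35–17:10, 18:05–18:25.
Merge the second list: 13:15–14:25, 15:05–22:00.
12:20–15:30 ∩ B → 13:15–14:25, 15:05–15:30.
15:35–17:10 ∩ B → 15:35–17:10.
18:05–18:25 ∩ B → 18:05–18:25.

13:15–14:25, 15:05–15:30, 15:35–17:10, 18:05–18:25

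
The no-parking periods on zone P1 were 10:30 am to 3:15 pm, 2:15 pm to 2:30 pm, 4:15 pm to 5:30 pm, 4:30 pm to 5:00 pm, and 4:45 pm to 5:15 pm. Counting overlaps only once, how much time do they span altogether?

6 h

Merged: 10:30 am–3:15 pm, 4:15 pm–5:30 pm.
Lengths: 4 h 45 min + 1 h 15 min = 6 h.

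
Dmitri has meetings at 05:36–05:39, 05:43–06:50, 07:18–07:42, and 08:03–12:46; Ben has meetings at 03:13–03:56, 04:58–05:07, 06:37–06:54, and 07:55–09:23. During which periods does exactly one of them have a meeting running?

03:13–03:56, 04:58–05:07, 05:36–05:39, 05:43–06:37, 06:50–06:54, 07:18–07:42, 07:55–08:03, 09:23–12:46

A \ B = 05:36–05:39, 05:43–06:37, 07:18–07:42, 09:23–12:46.
B \ A = 03:13–03:56, 04:58–05:07, 06:50–06:54, 07:55–08:03.
Union of the two gives the symmetric difference.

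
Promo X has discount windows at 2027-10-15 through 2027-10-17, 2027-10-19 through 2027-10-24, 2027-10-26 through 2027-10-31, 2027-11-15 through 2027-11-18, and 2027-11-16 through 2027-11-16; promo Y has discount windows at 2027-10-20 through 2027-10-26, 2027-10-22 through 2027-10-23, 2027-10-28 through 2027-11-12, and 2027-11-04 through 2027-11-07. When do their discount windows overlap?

2027-10-20 through 2027-10-24, 2027-10-26 through 2027-10-26, 2027-10-28 through 2027-10-31

Merge the first list: 2027-10-15 through 2027-10-17, 2027-10-19 through 2027-10-24, 2027-10-26 through 2027-10-31, 2027-11-15 through 2027-11-18.
Merge the second list: 2027-10-20 through 2027-10-26, 2027-10-28 through 2027-11-12.
2027-10-15 through 2027-10-17 falls entirely outside B.
2027-10-19 through 2027-10-24 overlaps B on 2027-10-20 through 2027-10-24.
2027-10-26 through 2027-10-31 overlaps B on 2027-10-26 through 2027-10-26, 2027-10-28 through 2027-10-31.
2027-11-15 through 2027-11-18 falls entirely outside B.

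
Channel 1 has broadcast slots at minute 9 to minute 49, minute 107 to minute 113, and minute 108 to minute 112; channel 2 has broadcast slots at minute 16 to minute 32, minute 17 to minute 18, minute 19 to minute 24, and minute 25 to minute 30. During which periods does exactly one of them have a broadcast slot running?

A, merged: minute 9 to minute 49, minute 107 to minute 113.
B, merged: minute 16 to minute 32.
A \ B = minute 9 to minute 16, minute 32 to minute 49, minute 107 to minute 113.
B \ A = none.
Union of the two gives the symmetric difference.

minute 9 to minute 16, minute 32 to minute 49, minute 107 to minute 113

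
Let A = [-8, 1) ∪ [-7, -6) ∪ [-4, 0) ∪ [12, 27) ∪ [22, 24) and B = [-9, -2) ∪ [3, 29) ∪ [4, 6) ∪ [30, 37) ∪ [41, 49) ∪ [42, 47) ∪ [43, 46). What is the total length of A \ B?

Merge the first list: [-8, 1), [12, 27).
Merge the second list: [-9, -2), [3, 29), [30, 37), [41, 49).
A \ B = [-2, 1).
Total: 3.

3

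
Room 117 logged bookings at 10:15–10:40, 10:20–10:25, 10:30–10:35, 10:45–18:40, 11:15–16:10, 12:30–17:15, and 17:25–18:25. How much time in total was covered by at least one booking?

8 h 20 min

Merged: 10:15–10:40, 10:45–18:40.
Lengths: 25 min + 7 h 55 min = 8 h 20 min.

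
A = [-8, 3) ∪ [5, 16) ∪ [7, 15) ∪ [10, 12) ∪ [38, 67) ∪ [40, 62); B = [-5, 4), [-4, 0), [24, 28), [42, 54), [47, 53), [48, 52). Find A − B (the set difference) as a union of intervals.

First set merges to [-8, 3), [5, 16), [38, 67).
Second set merges to [-5, 4), [24, 28), [42, 54).
[-8, 3) with B removed leaves [-8, -5).
[5, 16) is untouched.
[38, 67) with B removed leaves [38, 42), [54, 67).

[-8, -5) ∪ [5, 16) ∪ [38, 42) ∪ [54, 67)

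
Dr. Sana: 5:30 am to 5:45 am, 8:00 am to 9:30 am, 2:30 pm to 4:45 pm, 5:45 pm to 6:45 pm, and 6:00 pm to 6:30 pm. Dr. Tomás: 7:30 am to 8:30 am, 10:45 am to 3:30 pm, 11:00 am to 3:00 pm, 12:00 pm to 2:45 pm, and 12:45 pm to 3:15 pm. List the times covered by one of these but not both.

5:30 am-5:45 am, 7:30 am-8:00 am, 8:30 am-9:30 am, 10:45 am-2:30 pm, 3:30 pm-4:45 pm, 5:45 pm-6:45 pm

A, merged: 5:30 am-5:45 am, 8:00 am-9:30 am, 2:30 pm-4:45 pm, 5:45 pm-6:45 pm.
B, merged: 7:30 am-8:30 am, 10:45 am-3:30 pm.
Only in the first: 5:30 am-5:45 am, 8:30 am-9:30 am, 3:30 pm-4:45 pm, 5:45 pm-6:45 pm.
Only in the second: 7:30 am-8:00 am, 10:45 am-2:30 pm.
Together these are the periods covered by exactly one.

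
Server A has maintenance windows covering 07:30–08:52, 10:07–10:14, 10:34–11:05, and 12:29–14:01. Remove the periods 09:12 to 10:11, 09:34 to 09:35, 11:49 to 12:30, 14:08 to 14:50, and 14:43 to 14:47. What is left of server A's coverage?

B, merged: 09:12–10:11, 11:49–12:30, 14:08–14:50.
07:30–08:52 is untouched.
10:07–10:14 with B removed leaves 10:11–10:14.
10:34–11:05 is untouched.
12:29–14:01 with B removed leaves 12:30–14:01.

07:30–08:52, 10:11–10:14, 10:34–11:05, 12:30–14:01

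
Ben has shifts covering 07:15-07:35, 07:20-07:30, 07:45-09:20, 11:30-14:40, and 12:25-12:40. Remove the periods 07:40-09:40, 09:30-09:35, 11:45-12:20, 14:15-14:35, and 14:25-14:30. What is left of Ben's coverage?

A, merged: 07:15–07:35, 07:45–09:20, 11:30–14:40.
B, merged: 07:40–09:40, 11:45–12:20, 14:15–14:35.
07:15–07:35 is untouched.
07:45–09:20 lies entirely inside B → drops out.
11:30–14:40 with B removed leaves 11:30–11:45, 12:20–14:15, 14:35–14:40.

07:15–07:35, 11:30–11:45, 12:20–14:15, 14:35–14:40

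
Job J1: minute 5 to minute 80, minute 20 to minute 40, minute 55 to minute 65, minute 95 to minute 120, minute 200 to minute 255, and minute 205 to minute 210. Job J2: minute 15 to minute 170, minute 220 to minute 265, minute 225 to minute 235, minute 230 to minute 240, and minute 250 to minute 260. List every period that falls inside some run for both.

minute 15 to minute 80, minute 95 to minute 120, minute 220 to minute 255

Merge the first list: minute 5 to minute 80, minute 95 to minute 120, minute 200 to minute 255.
Merge the second list: minute 15 to minute 170, minute 220 to minute 265.
minute 5 to minute 80 overlaps B on minute 15 to minute 80.
minute 95 to minute 120 overlaps B on minute 95 to minute 120.
minute 200 to minute 255 overlaps B on minute 220 to minute 255.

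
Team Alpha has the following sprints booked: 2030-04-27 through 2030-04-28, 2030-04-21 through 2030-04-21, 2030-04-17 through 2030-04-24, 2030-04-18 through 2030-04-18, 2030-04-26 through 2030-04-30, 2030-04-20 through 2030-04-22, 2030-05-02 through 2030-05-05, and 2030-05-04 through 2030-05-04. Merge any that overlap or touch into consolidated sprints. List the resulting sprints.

Sort by start: 2030-04-17 through 2030-04-24, 2030-04-18 through 2030-04-18, 2030-04-20 through 2030-04-22, 2030-04-21 through 2030-04-21, 2030-04-26 through 2030-04-30, 2030-04-27 through 2030-04-28, 2030-05-02 through 2030-05-05, 2030-05-04 through 2030-05-04.
2030-04-18 through 2030-04-18 overlaps/touches 2030-04-17 through 2030-04-24 → extend to 2030-04-17 through 2030-04-24.
2030-04-20 through 2030-04-22 overlaps/touches 2030-04-17 through 2030-04-24 → extend to 2030-04-17 through 2030-04-24.
2030-04-21 through 2030-04-21 overlaps/touches 2030-04-17 through 2030-04-24 → extend to 2030-04-17 through 2030-04-24.
2030-04-26 through 2030-04-30 is disjoint → start new block.
2030-04-27 through 2030-04-28 overlaps/touches 2030-04-26 through 2030-04-30 → extend to 2030-04-26 through 2030-04-30.
2030-05-02 through 2030-05-05 is disjoint → start new block.
2030-05-04 through 2030-05-04 overlaps/touches 2030-05-02 through 2030-05-05 → extend to 2030-05-02 through 2030-05-05.

2030-04-17 through 2030-04-24, 2030-04-26 through 2030-04-30, 2030-05-02 through 2030-05-05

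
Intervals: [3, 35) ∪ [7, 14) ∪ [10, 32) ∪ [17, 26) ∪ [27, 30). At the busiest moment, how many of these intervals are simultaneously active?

At 10, 3 of the intervals are simultaneously active.
No point has more.

3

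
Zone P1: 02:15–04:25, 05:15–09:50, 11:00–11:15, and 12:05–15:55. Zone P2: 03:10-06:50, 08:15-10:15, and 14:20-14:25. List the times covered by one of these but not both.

02:15–03:10, 04:25–05:15, 06:50–08:15, 09:50–10:15, 11:00–11:15, 12:05–14:20, 14:25–15:55

A \ B = 02:15–03:10, 06:50–08:15, 11:00–11:15, 12:05–14:20, 14:25–15:55.
B \ A = 04:25–05:15, 09:50–10:15.
Union of the two gives the symmetric difference.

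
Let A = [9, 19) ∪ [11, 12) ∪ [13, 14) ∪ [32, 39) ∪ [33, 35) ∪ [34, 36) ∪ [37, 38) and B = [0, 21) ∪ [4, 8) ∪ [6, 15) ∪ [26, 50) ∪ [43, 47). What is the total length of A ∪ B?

A, merged: [9, 19), [32, 39).
B, merged: [0, 21), [26, 50).
A ∪ B = [0, 21), [26, 50).
Total: 21 + 24 = 45.

45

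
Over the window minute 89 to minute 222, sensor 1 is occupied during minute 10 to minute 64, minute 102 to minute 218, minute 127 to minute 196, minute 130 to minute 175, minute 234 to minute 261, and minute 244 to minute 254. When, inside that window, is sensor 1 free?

minute 89 to minute 102, minute 218 to minute 222

Covered (merged): minute 10 to minute 64, minute 102 to minute 218, minute 234 to minute 261.
Gaps within minute 89 to minute 222: minute 89 to minute 102, minute 218 to minute 222.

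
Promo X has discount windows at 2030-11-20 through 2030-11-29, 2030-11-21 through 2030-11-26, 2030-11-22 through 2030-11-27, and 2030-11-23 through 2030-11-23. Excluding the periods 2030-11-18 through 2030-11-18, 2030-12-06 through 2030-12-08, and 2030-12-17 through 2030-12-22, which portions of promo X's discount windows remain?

2030-11-20 through 2030-11-29

First set merges to 2030-11-20 through 2030-11-29.
2030-11-20 through 2030-11-29: nothing removed.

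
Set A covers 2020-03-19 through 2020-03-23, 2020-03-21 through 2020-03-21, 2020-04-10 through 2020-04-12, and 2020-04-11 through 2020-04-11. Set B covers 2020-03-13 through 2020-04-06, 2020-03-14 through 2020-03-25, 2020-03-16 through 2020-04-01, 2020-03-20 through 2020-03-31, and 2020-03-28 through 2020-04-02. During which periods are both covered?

2020-03-19 through 2020-03-23

Merge the first list: 2020-03-19 through 2020-03-23, 2020-04-10 through 2020-04-12.
Merge the second list: 2020-03-13 through 2020-04-06.
2020-03-19 through 2020-03-23 overlaps B on 2020-03-19 through 2020-03-23.
2020-04-10 through 2020-04-12 falls entirely outside B.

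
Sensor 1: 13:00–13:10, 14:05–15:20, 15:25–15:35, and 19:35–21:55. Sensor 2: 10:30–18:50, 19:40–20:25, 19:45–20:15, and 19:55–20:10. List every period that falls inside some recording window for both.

Merge the second list: 10:30-18:50, 19:40-20:25.
13:00-13:10 overlaps B on 13:00-13:10.
14:05-15:20 overlaps B on 14:05-15:20.
15:25-15:35 overlaps B on 15:25-15:35.
19:35-21:55 overlaps B on 19:40-20:25.

13:00-13:10, 14:05-15:20, 15:25-15:35, 19:40-20:25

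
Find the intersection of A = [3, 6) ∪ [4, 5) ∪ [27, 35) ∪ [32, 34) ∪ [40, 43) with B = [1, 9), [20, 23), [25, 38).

First set merges to [3, 6), [27, 35), [40, 43).
[3, 6) meets the second set on [3, 6).
[27, 35) meets the second set on [27, 35).
[40, 43): no overlap with the second set.

[3, 6) ∪ [27, 35)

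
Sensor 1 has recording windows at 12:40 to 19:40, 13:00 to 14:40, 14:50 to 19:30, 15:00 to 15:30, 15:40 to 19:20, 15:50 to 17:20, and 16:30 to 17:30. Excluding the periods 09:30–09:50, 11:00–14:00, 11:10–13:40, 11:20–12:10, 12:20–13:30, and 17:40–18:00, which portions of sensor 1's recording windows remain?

Merge the first list: 12:40–19:40.
Merge the second list: 09:30–09:50, 11:00–14:00, 17:40–18:00.
12:40–19:40 with B removed leaves 14:00–17:40, 18:00–19:40.

14:00–17:40, 18:00–19:40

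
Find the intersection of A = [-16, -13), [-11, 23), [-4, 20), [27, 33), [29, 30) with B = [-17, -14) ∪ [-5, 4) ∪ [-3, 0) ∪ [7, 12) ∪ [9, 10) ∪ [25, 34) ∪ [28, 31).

[-16, -14) ∪ [-5, 4) ∪ [7, 12) ∪ [27, 33)

First set merges to [-16, -13), [-11, 23), [27, 33).
Second set merges to [-17, -14), [-5, 4), [7, 12), [25, 34).
[-16, -13) overlaps B on [-16, -14).
[-11, 23) overlaps B on [-5, 4), [7, 12).
[27, 33) overlaps B on [27, 33).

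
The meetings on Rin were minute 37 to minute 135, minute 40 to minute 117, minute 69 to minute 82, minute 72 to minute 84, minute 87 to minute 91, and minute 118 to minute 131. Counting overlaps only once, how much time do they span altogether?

Merged: minute 37 to minute 135.
Length: 98 minutes.

98 minutes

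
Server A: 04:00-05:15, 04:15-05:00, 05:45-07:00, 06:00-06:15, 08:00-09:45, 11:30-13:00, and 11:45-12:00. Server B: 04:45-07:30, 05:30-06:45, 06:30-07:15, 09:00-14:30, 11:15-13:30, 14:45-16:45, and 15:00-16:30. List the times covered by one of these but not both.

04:00–04:45, 05:15–05:45, 07:00–07:30, 08:00–09:00, 09:45–11:30, 13:00–14:30, 14:45–16:45

A, merged: 04:00–05:15, 05:45–07:00, 08:00–09:45, 11:30–13:00.
B, merged: 04:45–07:30, 09:00–14:30, 14:45–16:45.
Only in the first: 04:00–04:45, 08:00–09:00.
Only in the second: 05:15–05:45, 07:00–07:30, 09:45–11:30, 13:00–14:30, 14:45–16:45.
Together these are the periods covered by exactly one.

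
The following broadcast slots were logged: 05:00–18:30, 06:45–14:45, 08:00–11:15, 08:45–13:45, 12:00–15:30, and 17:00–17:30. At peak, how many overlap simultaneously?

4

Walk the sorted start/end points keeping a running depth.
The depth first hits 4 at 08:45.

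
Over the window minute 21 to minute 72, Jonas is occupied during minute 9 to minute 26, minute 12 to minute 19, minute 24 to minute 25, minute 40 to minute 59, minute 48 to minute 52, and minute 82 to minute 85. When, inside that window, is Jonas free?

minute 26 to minute 40, minute 59 to minute 72

Covered (merged): minute 9 to minute 26, minute 40 to minute 59, minute 82 to minute 85.
Uncovered inside minute 21 to minute 72: minute 26 to minute 40, minute 59 to minute 72.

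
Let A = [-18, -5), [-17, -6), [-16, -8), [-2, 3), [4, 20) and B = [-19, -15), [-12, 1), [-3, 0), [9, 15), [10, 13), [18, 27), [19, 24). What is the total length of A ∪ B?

First set merges to [-18, -5), [-2, 3), [4, 20).
Second set merges to [-19, -15), [-12, 1), [9, 15), [18, 27).
A ∪ B = [-19, 3), [4, 27).
Total: 22 + 23 = 45.

45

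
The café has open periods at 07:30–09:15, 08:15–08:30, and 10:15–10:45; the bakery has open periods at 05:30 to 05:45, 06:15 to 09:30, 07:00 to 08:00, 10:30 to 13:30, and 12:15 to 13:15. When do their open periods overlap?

A, merged: 07:30-09:15, 10:15-10:45.
B, merged: 05:30-05:45, 06:15-09:30, 10:30-13:30.
07:30-09:15 meets the second set on 07:30-09:15.
10:15-10:45 meets the second set on 10:30-10:45.

07:30-09:15, 10:30-10:45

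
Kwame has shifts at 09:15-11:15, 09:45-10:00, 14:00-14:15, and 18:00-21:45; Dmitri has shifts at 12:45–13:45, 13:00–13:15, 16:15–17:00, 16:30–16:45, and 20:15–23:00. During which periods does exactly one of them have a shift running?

Merge the first list: 09:15–11:15, 14:00–14:15, 18:00–21:45.
Merge the second list: 12:45–13:45, 16:15–17:00, 20:15–23:00.
A \ B = 09:15–11:15, 14:00–14:15, 18:00–20:15.
B \ A = 12:45–13:45, 16:15–17:00, 21:45–23:00.
Union of the two gives the symmetric difference.

09:15–11:15, 12:45–13:45, 14:00–14:15, 16:15–17:00, 18:00–20:15, 21:45–23:00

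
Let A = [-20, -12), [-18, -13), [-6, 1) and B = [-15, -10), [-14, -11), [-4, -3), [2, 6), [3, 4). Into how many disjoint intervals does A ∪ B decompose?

3

Merge the first list: [-20, -12), [-6, 1).
Merge the second list: [-15, -10), [-4, -3), [2, 6).
A ∪ B = [-20, -10), [-6, 1), [2, 6).
That is 3 disjoint pieces.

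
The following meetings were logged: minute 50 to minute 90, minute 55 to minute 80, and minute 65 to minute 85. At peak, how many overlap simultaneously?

3

Walk the sorted start/end points keeping a running depth.
The depth first hits 3 at minute 65.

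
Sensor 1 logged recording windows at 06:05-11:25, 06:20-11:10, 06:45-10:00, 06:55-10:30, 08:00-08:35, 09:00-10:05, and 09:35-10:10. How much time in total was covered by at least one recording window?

5 h 20 min

Merged: 06:05–11:25.
Length: 5 h 20 min.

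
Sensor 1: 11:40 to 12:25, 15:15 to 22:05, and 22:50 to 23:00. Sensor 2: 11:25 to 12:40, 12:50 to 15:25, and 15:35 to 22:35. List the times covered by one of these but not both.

A but not B: 15:25-15:35, 22:50-23:00.
B but not A: 11:25-11:40, 12:25-12:40, 12:50-15:15, 22:05-22:35.
Combining gives A △ B.

11:25-11:40, 12:25-12:40, 12:50-15:15, 15:25-15:35, 22:05-22:35, 22:50-23:00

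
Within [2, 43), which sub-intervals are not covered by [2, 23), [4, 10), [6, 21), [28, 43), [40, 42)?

Covered (merged): [2, 23), [28, 43).
Complement within [2, 43): [23, 28).

[23, 28)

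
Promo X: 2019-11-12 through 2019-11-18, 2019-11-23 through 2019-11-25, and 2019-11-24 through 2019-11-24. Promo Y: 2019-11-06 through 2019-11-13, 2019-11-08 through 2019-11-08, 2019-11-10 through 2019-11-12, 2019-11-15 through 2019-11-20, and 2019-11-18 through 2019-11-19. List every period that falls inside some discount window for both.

Merge the first list: 2019-11-12 through 2019-11-18, 2019-11-23 through 2019-11-25.
Merge the second list: 2019-11-06 through 2019-11-13, 2019-11-15 through 2019-11-20.
2019-11-12 through 2019-11-18 overlaps B on 2019-11-12 through 2019-11-13, 2019-11-15 through 2019-11-18.
2019-11-23 through 2019-11-25 falls entirely outside B.

2019-11-12 through 2019-11-13, 2019-11-15 through 2019-11-18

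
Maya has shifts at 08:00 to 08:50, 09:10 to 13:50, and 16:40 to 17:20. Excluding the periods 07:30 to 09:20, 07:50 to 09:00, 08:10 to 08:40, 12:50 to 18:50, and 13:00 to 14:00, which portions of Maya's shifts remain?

09:20–12:50

Merge the second list: 07:30–09:20, 12:50–18:50.
08:00–08:50: fully covered by B → removed.
09:10–13:50 minus B → 09:20–12:50.
16:40–17:20: fully covered by B → removed.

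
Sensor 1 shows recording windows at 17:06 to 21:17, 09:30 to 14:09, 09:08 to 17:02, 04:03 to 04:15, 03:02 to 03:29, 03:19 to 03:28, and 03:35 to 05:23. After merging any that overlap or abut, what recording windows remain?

Sort by start: 03:02–03:29, 03:19–03:28, 03:35–05:23, 04:03–04:15, 09:08–17:02, 09:30–14:09, 17:06–21:17.
03:19–03:28 overlaps/touches 03:02–03:29 → extend to 03:02–03:29.
03:35–05:23 is disjoint → start new block.
04:03–04:15 overlaps/touches 03:35–05:23 → extend to 03:35–05:23.
09:08–17:02 is disjoint → start new block.
09:30–14:09 overlaps/touches 09:08–17:02 → extend to 09:08–17:02.
17:06–21:17 is disjoint → start new block.

03:02–03:29, 03:35–05:23, 09:08–17:02, 17:06–21:17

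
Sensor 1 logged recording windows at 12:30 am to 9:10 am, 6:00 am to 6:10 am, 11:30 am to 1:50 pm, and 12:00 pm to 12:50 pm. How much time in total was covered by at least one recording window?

11 h

Merged: 12:30 am-9:10 am, 11:30 am-1:50 pm.
Lengths: 8 h 40 min + 2 h 20 min = 11 h.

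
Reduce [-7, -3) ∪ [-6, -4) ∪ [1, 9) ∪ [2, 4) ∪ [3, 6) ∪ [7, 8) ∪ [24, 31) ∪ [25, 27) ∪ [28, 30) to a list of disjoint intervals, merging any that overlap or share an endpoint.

[-6, -4) overlaps/touches [-7, -3) → extend to [-7, -3).
[1, 9) is disjoint → start new block.
[2, 4) overlaps/touches [1, 9) → extend to [1, 9).
[3, 6) overlaps/touches [1, 9) → extend to [1, 9).
[7, 8) overlaps/touches [1, 9) → extend to [1, 9).
[24, 31) is disjoint → start new block.
[25, 27) overlaps/touches [24, 31) → extend to [24, 31).
[28, 30) overlaps/touches [24, 31) → extend to [24, 31).

[-7, -3) ∪ [1, 9) ∪ [24, 31)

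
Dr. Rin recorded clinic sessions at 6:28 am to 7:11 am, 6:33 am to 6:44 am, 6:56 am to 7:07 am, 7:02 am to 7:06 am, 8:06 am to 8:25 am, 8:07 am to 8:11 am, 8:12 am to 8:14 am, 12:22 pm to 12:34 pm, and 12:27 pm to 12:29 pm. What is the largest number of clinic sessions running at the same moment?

Walk the sorted start/end points keeping a running depth.
The depth first hits 3 at 7:02 am.

3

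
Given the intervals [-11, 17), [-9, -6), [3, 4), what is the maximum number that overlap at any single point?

2

Sweep endpoints in order; track running count of active intervals.
Peak of 2 reached at -9.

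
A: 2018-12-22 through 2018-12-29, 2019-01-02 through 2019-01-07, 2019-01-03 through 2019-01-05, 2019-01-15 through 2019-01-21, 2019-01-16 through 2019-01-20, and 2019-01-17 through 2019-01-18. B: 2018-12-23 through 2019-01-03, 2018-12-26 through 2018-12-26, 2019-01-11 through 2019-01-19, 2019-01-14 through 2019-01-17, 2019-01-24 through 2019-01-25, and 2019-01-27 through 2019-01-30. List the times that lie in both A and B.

Merge the first list: 2018-12-22 through 2018-12-29, 2019-01-02 through 2019-01-07, 2019-01-15 through 2019-01-21.
Merge the second list: 2018-12-23 through 2019-01-03, 2019-01-11 through 2019-01-19, 2019-01-24 through 2019-01-25, 2019-01-27 through 2019-01-30.
2018-12-22 through 2018-12-29 meets the second set on 2018-12-23 through 2018-12-29.
2019-01-02 through 2019-01-07 meets the second set on 2019-01-02 through 2019-01-03.
2019-01-15 through 2019-01-21 meets the second set on 2019-01-15 through 2019-01-19.

2018-12-23 through 2018-12-29, 2019-01-02 through 2019-01-03, 2019-01-15 through 2019-01-19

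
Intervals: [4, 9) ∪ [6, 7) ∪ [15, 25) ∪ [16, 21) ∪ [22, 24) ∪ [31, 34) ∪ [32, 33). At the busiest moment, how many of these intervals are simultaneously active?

Walk the sorted start/end points keeping a running depth.
The depth first hits 2 at 6.

2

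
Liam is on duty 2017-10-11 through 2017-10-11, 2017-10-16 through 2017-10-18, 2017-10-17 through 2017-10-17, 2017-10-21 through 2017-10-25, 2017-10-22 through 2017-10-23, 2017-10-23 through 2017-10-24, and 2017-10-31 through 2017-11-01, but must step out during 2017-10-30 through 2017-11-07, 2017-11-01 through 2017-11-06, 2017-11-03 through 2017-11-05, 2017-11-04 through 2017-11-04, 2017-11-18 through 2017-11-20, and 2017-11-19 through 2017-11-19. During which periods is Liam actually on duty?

2017-10-11 through 2017-10-11, 2017-10-16 through 2017-10-18, 2017-10-21 through 2017-10-25

First set merges to 2017-10-11 through 2017-10-11, 2017-10-16 through 2017-10-18, 2017-10-21 through 2017-10-25, 2017-10-31 through 2017-11-01.
Second set merges to 2017-10-30 through 2017-11-07, 2017-11-18 through 2017-11-20.
2017-10-11 through 2017-10-11: no B overlap → unchanged.
2017-10-16 through 2017-10-18: no B overlap → unchanged.
2017-10-21 through 2017-10-25: no B overlap → unchanged.
2017-10-31 through 2017-11-01: fully covered by B → removed.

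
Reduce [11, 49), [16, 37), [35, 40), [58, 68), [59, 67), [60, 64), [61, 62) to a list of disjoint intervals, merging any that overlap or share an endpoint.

[11, 49) ∪ [58, 68)

[16, 37) overlaps/touches [11, 49) → extend to [11, 49).
[35, 40) overlaps/touches [11, 49) → extend to [11, 49).
[58, 68) is disjoint → start new block.
[59, 67) overlaps/touches [58, 68) → extend to [58, 68).
[60, 64) overlaps/touches [58, 68) → extend to [58, 68).
[61, 62) overlaps/touches [58, 68) → extend to [58, 68).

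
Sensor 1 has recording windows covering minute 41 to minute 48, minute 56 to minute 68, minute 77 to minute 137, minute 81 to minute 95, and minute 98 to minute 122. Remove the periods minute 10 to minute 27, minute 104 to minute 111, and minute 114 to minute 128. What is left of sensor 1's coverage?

minute 41 to minute 48, minute 56 to minute 68, minute 77 to minute 104, minute 111 to minute 114, minute 128 to minute 137

Merge the first list: minute 41 to minute 48, minute 56 to minute 68, minute 77 to minute 137.
minute 41 to minute 48: nothing removed.
minute 56 to minute 68: nothing removed.
minute 77 to minute 137 \ B = minute 77 to minute 104, minute 111 to minute 114, minute 128 to minute 137.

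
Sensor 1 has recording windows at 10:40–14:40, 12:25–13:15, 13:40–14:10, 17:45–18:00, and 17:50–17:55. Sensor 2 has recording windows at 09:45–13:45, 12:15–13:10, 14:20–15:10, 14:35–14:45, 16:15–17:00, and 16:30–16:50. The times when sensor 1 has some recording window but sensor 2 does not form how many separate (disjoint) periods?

Merge the first list: 10:40–14:40, 17:45–18:00.
Merge the second list: 09:45–13:45, 14:20–15:10, 16:15–17:00.
A \ B = 13:45–14:20, 17:45–18:00.
That is 2 disjoint pieces.

2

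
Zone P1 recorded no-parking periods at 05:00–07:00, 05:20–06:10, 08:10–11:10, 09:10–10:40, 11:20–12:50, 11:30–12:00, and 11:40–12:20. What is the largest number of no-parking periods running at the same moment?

3

Sweep endpoints in order; track running count of active intervals.
Peak of 3 reached at 11:40.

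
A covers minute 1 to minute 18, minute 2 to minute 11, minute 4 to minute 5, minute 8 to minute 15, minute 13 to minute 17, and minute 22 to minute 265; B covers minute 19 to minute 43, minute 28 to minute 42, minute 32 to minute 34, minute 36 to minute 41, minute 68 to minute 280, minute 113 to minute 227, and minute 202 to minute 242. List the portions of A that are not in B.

Merge the first list: minute 1 to minute 18, minute 22 to minute 265.
Merge the second list: minute 19 to minute 43, minute 68 to minute 280.
minute 1 to minute 18: nothing removed.
minute 22 to minute 265 \ B = minute 43 to minute 68.

minute 1 to minute 18, minute 43 to minute 68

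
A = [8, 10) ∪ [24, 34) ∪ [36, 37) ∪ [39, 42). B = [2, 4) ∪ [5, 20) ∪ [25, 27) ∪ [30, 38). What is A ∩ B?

[8, 10) ∪ [25, 27) ∪ [30, 34) ∪ [36, 37)

[8, 10) overlaps B on [8, 10).
[24, 34) overlaps B on [25, 27), [30, 34).
[36, 37) overlaps B on [36, 37).
[39, 42) falls entirely outside B.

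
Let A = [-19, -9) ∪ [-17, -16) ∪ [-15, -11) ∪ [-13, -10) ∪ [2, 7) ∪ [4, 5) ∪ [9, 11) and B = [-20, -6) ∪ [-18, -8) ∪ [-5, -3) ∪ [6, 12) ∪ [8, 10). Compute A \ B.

First set merges to [-19, -9), [2, 7), [9, 11).
Second set merges to [-20, -6), [-5, -3), [6, 12).
[-19, -9): entirely removed.
[2, 7) \ B = [2, 6).
[9, 11): entirely removed.

[2, 6)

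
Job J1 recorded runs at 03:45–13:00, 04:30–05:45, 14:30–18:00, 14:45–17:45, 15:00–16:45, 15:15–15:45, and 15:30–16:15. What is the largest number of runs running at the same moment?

Sweep endpoints in order; track running count of active intervals.
Peak of 5 reached at 15:30.

5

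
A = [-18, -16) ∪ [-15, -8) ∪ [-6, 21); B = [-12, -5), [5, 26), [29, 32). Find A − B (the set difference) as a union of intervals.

[-18, -16) ∪ [-15, -12) ∪ [-5, 5)

[-18, -16): nothing removed.
[-15, -8) \ B = [-15, -12).
[-6, 21) \ B = [-5, 5).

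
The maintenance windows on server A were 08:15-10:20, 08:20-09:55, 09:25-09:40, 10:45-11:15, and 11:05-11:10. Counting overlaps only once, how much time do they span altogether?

Merged: 08:15–10:20, 10:45–11:15.
Lengths: 2 h 5 min + 30 min = 2 h 35 min.

2 h 35 min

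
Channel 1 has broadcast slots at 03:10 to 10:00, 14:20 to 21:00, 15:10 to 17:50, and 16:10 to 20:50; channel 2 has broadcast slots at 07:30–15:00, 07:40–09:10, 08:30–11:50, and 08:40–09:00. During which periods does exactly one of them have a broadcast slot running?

03:10–07:30, 10:00–14:20, 15:00–21:00

Merge the first list: 03:10–10:00, 14:20–21:00.
Merge the second list: 07:30–15:00.
A \ B = 03:10–07:30, 15:00–21:00.
B \ A = 10:00–14:20.
Union of the two gives the symmetric difference.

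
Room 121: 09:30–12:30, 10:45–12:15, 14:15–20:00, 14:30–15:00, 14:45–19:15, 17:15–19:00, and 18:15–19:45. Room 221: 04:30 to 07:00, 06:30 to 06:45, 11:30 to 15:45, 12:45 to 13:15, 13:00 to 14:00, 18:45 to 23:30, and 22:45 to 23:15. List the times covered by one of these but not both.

A, merged: 09:30-12:30, 14:15-20:00.
B, merged: 04:30-07:00, 11:30-15:45, 18:45-23:30.
A \ B = 09:30-11:30, 15:45-18:45.
B \ A = 04:30-07:00, 12:30-14:15, 20:00-23:30.
Union of the two gives the symmetric difference.

04:30-07:00, 09:30-11:30, 12:30-14:15, 15:45-18:45, 20:00-23:30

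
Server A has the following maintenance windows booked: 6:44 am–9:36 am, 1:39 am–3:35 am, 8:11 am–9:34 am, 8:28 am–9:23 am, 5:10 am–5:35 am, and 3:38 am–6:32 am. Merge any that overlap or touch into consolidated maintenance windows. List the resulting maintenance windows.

Sort by start: 1:39 am-3:35 am, 3:38 am-6:32 am, 5:10 am-5:35 am, 6:44 am-9:36 am, 8:11 am-9:34 am, 8:28 am-9:23 am.
3:38 am-6:32 am is disjoint → start new block.
5:10 am-5:35 am overlaps/touches 3:38 am-6:32 am → extend to 3:38 am-6:32 am.
6:44 am-9:36 am is disjoint → start new block.
8:11 am-9:34 am overlaps/touches 6:44 am-9:36 am → extend to 6:44 am-9:36 am.
8:28 am-9:23 am overlaps/touches 6:44 am-9:36 am → extend to 6:44 am-9:36 am.

1:39 am-3:35 am, 3:38 am-6:32 am, 6:44 am-9:36 am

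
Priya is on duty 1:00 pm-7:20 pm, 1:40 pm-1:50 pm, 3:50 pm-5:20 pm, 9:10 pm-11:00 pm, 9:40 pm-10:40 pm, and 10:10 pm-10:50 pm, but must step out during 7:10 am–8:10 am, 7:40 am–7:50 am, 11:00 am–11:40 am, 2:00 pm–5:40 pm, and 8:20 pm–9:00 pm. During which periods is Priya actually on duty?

1:00 pm–2:00 pm, 5:40 pm–7:20 pm, 9:10 pm–11:00 pm

Merge the first list: 1:00 pm–7:20 pm, 9:10 pm–11:00 pm.
Merge the second list: 7:10 am–8:10 am, 11:00 am–11:40 am, 2:00 pm–5:40 pm, 8:20 pm–9:00 pm.
1:00 pm–7:20 pm \ B = 1:00 pm–2:00 pm, 5:40 pm–7:20 pm.
9:10 pm–11:00 pm: nothing removed.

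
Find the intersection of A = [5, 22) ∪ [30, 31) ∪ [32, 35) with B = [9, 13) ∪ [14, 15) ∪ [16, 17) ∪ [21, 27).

[5, 22) meets the second set on [9, 13), [14, 15), [16, 17), [21, 22).
[30, 31): no overlap with the second set.
[32, 35): no overlap with the second set.

[9, 13) ∪ [14, 15) ∪ [16, 17) ∪ [21, 22)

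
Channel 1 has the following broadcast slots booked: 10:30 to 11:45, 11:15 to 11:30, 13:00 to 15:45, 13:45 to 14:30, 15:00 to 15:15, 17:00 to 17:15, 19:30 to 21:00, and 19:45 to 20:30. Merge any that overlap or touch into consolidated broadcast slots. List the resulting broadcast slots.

11:15-11:30 overlaps/touches 10:30-11:45 → extend to 10:30-11:45.
13:00-15:45 is disjoint → start new block.
13:45-14:30 overlaps/touches 13:00-15:45 → extend to 13:00-15:45.
15:00-15:15 overlaps/touches 13:00-15:45 → extend to 13:00-15:45.
17:00-17:15 is disjoint → start new block.
19:30-21:00 is disjoint → start new block.
19:45-20:30 overlaps/touches 19:30-21:00 → extend to 19:30-21:00.

10:30-11:45, 13:00-15:45, 17:00-17:15, 19:30-21:00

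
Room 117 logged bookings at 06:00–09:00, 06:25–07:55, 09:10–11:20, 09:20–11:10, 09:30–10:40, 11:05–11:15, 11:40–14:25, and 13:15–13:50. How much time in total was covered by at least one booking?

Merged: 06:00–09:00, 09:10–11:20, 11:40–14:25.
Lengths: 3 h + 2 h 10 min + 2 h 45 min = 7 h 55 min.

7 h 55 min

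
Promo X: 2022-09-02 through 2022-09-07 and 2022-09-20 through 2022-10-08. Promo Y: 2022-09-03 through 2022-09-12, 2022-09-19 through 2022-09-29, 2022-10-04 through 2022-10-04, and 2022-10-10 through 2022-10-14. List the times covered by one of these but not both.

A \ B = 2022-09-02 through 2022-09-02, 2022-09-30 through 2022-10-03, 2022-10-05 through 2022-10-08.
B \ A = 2022-09-08 through 2022-09-12, 2022-09-19 through 2022-09-19, 2022-10-10 through 2022-10-14.
Union of the two gives the symmetric difference.

2022-09-02 through 2022-09-02, 2022-09-08 through 2022-09-12, 2022-09-19 through 2022-09-19, 2022-09-30 through 2022-10-03, 2022-10-05 through 2022-10-08, 2022-10-10 through 2022-10-14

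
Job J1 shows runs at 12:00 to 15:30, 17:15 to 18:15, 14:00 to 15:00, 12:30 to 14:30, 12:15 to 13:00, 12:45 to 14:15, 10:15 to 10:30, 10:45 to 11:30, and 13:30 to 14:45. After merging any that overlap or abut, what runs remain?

Sort by start: 10:15-10:30, 10:45-11:30, 12:00-15:30, 12:15-13:00, 12:30-14:30, 12:45-14:15, 13:30-14:45, 14:00-15:00, 17:15-18:15.
10:45-11:30 is disjoint → start new block.
12:00-15:30 is disjoint → start new block.
12:15-13:00 overlaps/touches 12:00-15:30 → extend to 12:00-15:30.
12:30-14:30 overlaps/touches 12:00-15:30 → extend to 12:00-15:30.
12:45-14:15 overlaps/touches 12:00-15:30 → extend to 12:00-15:30.
13:30-14:45 overlaps/touches 12:00-15:30 → extend to 12:00-15:30.
14:00-15:00 overlaps/touches 12:00-15:30 → extend to 12:00-15:30.
17:15-18:15 is disjoint → start new block.

10:15-10:30, 10:45-11:30, 12:00-15:30, 17:15-18:15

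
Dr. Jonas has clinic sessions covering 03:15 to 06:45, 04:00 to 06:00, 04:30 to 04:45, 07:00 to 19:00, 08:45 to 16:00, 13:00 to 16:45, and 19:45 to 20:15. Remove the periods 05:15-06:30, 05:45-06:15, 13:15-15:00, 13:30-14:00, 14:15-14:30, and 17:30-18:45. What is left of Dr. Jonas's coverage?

03:15–05:15, 06:30–06:45, 07:00–13:15, 15:00–17:30, 18:45–19:00, 19:45–20:15

Merge the first list: 03:15–06:45, 07:00–19:00, 19:45–20:15.
Merge the second list: 05:15–06:30, 13:15–15:00, 17:30–18:45.
03:15–06:45 with B removed leaves 03:15–05:15, 06:30–06:45.
07:00–19:00 with B removed leaves 07:00–13:15, 15:00–17:30, 18:45–19:00.
19:45–20:15 is untouched.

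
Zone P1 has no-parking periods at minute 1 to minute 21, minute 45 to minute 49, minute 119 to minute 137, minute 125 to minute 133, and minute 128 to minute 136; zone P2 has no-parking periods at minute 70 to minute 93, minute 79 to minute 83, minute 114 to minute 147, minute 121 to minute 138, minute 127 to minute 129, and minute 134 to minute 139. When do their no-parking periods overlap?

Merge the first list: minute 1 to minute 21, minute 45 to minute 49, minute 119 to minute 137.
Merge the second list: minute 70 to minute 93, minute 114 to minute 147.
minute 1 to minute 21: no overlap with the second set.
minute 45 to minute 49: no overlap with the second set.
minute 119 to minute 137 meets the second set on minute 119 to minute 137.

minute 119 to minute 137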